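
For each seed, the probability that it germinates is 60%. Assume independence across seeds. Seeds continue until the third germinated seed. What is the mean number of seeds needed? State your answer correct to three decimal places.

5.000

Y = total seeds until the third success; negative binomial with r=3, p=0.60.
E[Y] = r / p = 3 / 0.60 = 5.00000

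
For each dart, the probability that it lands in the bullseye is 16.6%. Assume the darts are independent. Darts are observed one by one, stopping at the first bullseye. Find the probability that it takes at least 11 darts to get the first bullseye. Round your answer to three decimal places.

0.163

Y = number of darts to the first success; geometric, p = 0.166.
P(Y > 10) = P(first 10 all fail) = (1−p)^10 = 0.16280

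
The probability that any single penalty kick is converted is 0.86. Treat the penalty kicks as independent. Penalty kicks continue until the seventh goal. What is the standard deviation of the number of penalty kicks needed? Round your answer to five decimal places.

Y = total penalty kicks until the seventh success; negative binomial with r=7, p=0.86.
SD(Y) = √[r(1−p)/p²] = √(1.3250406) = 1.1511041

1.15110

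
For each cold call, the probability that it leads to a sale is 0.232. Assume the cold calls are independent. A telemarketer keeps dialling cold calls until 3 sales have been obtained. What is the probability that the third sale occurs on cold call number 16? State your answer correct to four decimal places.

0.0424

Y = trial on which the third success occurs; negative binomial, r=3, p=0.232.
P(Y=16) = C(15,2) · p^3 · (1−p)^13
= 105 · 0.012487 · 0.032337 = 0.042398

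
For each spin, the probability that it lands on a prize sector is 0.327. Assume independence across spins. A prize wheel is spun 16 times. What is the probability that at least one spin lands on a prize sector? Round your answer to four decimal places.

0.9982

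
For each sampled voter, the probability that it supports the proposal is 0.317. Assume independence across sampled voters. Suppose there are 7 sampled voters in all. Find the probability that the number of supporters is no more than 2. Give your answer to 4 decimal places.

0.6082

X ~ Binomial(7, 0.317); P(X ≤ 2) = Σ C(7,k) p^k (1−p)^(7−k) over k:
  k=0: C(7,0)·0.317^0·0.683^7 = 0.069334
  k=1: C(7,1)·0.317^1·0.683^6 = 0.225259
  k=2: C(7,2)·0.317^2·0.683^5 = 0.313647
Total = 0.608240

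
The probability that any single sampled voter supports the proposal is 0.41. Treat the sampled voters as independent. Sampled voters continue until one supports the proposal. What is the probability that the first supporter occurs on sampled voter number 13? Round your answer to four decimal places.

Geometric (trials to first success), p = 0.41.
P(Y = 13) = (1−p)^12 · p = 0.0017792 · 0.41 = 0.000729

0.0007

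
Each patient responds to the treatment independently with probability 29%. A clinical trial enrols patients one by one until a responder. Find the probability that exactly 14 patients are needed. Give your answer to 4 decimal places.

0.0034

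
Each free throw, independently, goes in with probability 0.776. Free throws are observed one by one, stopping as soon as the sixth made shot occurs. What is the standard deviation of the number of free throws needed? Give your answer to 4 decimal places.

Y = total free throws until the sixth success; negative binomial with r=6, p=0.776.
SD(Y) = √[r(1−p)/p²] = √(2.231906) = 1.493956

1.4940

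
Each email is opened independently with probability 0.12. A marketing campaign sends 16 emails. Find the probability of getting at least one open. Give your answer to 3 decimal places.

P(at least one) = 1 − P(none) = 1 − (1 − 0.12)^16
= 1 − 0.12934 = 0.87066

0.871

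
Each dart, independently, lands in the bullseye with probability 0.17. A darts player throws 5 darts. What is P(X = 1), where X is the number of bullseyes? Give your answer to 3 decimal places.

X ~ Binomial(n=5, p=0.17).
P(X=1) = C(5,1) · p^1 · (1−p)^4
= 5 · 0.17 · 0.47458 = 0.40340

0.403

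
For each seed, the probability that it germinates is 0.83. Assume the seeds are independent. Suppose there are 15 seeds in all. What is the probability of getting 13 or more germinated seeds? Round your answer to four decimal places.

0.5181

X ~ Binomial(15, 0.83); P(X ≥ 13) = Σ C(15,k) p^k (1−p)^(15−k) over k:
  k=13: C(15,13)·0.83^13·0.17^2 = 0.269217
  k=14: C(15,14)·0.83^14·0.17^1 = 0.187773
  k=15: C(15,15)·0.83^15·0.17^0 = 0.061118
Total = 0.518108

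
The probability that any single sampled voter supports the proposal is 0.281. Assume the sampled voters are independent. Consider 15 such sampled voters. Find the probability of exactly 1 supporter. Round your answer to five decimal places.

X ~ Binomial(n=15, p=0.281).
P(X=1) = C(15,1) · p^1 · (1−p)^14
= 15 · 0.281 · 0.0098674 = 0.0415913

0.04159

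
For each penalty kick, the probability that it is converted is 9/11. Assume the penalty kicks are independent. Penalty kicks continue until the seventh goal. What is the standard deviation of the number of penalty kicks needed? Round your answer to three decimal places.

1.379

Y = total penalty kicks until the seventh success; negative binomial with r=7, p=0.818182.
SD(Y) = √[r(1−p)/p²] = √(1.90123) = 1.37885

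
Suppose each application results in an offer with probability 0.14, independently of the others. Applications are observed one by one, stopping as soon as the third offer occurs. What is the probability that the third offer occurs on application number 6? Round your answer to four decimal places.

Y = trial on which the third success occurs; negative binomial, r=3, p=0.14.
P(Y=6) = C(5,2) · p^3 · (1−p)^3
= 10 · 0.002744 · 0.63606 = 0.017453

0.0175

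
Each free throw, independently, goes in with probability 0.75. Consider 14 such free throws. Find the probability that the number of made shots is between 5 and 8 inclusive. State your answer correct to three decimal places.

X ~ Binomial(14, 0.75); P(5 ≤ X ≤ 8) = Σ C(14,k) p^k (1−p)^(14−k) over k:
  k=5: C(14,5)·0.75^5·0.25^9 = 0.00181
  k=6: C(14,6)·0.75^6·0.25^8 = 0.00816
  k=7: C(14,7)·0.75^7·0.25^7 = 0.02796
  k=8: C(14,8)·0.75^8·0.25^6 = 0.07340
Total = 0.11133

0.111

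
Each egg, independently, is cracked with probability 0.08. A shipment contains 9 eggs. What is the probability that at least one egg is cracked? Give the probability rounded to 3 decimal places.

0.528

P(at least one) = 1 − P(none) = 1 − (1 − 0.08)^9
= 1 − 0.47216 = 0.52784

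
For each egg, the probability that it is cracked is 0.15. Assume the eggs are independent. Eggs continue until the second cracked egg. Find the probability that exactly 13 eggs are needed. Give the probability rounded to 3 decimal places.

0.045

Y = trial on which the second success occurs; negative binomial, r=2, p=0.15.
P(Y=13) = C(12,1) · p^2 · (1−p)^11
= 12 · 0.0225 · 0.16734 = 0.04518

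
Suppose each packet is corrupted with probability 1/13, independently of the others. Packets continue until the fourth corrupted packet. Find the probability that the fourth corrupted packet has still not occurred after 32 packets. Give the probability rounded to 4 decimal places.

0.7706

Needing more than 32 packets ⇔ fewer than 4 successes in the first 32. With X ~ Binomial(32, 0.076923), P(Y > 32) = P(X ≤ 3).
  k=0: C(32,0)·0.076923^0·0.923077^32 = 0.077199
  k=1: C(32,1)·0.076923^1·0.923077^31 = 0.205864
  k=2: C(32,2)·0.076923^2·0.923077^30 = 0.265908
  k=3: C(32,3)·0.076923^3·0.923077^29 = 0.221590
P(X ≤ 3) = 0.770562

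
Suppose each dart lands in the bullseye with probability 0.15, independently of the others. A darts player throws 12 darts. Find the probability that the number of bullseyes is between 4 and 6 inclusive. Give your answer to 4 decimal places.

0.0915

X ~ Binomial(12, 0.15); P(4 ≤ X ≤ 6) = Σ C(12,k) p^k (1−p)^(12−k) over k:
  k=4: C(12,4)·0.15^4·0.85^8 = 0.068284
  k=5: C(12,5)·0.15^5·0.85^7 = 0.019280
  k=6: C(12,6)·0.15^6·0.85^6 = 0.003969
Total = 0.091534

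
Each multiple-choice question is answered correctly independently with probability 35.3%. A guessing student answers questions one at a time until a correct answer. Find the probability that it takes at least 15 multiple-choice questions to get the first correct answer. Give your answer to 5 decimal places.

Y = number of multiple-choice questions to the first success; geometric, p = 0.353.
P(Y > 14) = P(first 14 all fail) = (1−p)^14 = 0.0022525

0.00225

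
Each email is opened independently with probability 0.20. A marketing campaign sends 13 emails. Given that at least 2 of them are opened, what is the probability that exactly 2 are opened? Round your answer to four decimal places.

X ~ Binomial(13, 0.20). Want P(X=2 | X≥2) = P(X=2) / P(X≥2).
P(X=2) = C(13,2)·0.20^2·0.80^11 = 0.268006
P(X≥2) = 1 − 0.054976 − 0.178671 = 0.766354
Ratio = 0.268006 / 0.766354 = 0.349716

0.3497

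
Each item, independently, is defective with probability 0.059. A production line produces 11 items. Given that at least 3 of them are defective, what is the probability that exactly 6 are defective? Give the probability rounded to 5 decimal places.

0.00061

X ~ Binomial(11, 0.059). Want P(X=6 | X≥3) = P(X=6) / P(X≥3).
P(X=6) = C(11,6)·0.059^6·0.941^5 = 0.0000144
P(X≥3) = 1 − 0.5122546 − 0.3532978 − 0.1107575 = 0.0236901
Ratio = 0.0000144 / 0.0236901 = 0.0006069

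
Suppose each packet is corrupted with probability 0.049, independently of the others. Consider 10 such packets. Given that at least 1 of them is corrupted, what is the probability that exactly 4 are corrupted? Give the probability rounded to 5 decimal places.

0.00227

X ~ Binomial(10, 0.049). Want P(X=4 | X≥1) = P(X=4) / P(X≥1).
P(X=4) = C(10,4)·0.049^4·0.951^6 = 0.0008955
P(X≥1) = 1 − 0.6050694 = 0.3949306
Ratio = 0.0008955 / 0.3949306 = 0.0022676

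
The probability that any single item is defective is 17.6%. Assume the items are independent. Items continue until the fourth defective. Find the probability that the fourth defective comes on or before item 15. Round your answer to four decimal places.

Finishing within 15 items ⇔ at least 4 successes in the first 15. With X ~ Binomial(15, 0.176), P(Y ≤ 15) = 1 − P(X ≤ 3).
  k=0: C(15,0)·0.176^0·0.824^15 = 0.054816
  k=1: C(15,1)·0.176^1·0.824^14 = 0.175624
  k=2: C(15,2)·0.176^2·0.824^13 = 0.262584
  k=3: C(15,3)·0.176^3·0.824^12 = 0.243039
1 − 0.736064 = 0.263936

0.2639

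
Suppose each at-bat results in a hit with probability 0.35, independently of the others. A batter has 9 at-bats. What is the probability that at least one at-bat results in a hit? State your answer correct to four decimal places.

P(at least one) = 1 − P(none) = 1 − (1 − 0.35)^9
= 1 − 0.020712 = 0.979288

0.9793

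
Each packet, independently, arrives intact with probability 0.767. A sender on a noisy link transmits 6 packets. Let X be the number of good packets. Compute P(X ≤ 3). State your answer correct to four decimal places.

0.1435

X ~ Binomial(6, 0.767); P(X ≤ 3) = Σ C(6,k) p^k (1−p)^(6−k) over k:
  k=0: C(6,0)·0.767^0·0.233^6 = 0.000160
  k=1: C(6,1)·0.767^1·0.233^5 = 0.003160
  k=2: C(6,2)·0.767^2·0.233^4 = 0.026008
  k=3: C(6,3)·0.767^3·0.233^3 = 0.114152
Total = 0.143480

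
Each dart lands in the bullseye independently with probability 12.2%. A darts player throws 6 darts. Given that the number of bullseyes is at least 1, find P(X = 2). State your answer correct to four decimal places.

X ~ Binomial(6, 0.122). Want P(X=2 | X≥1) = P(X=2) / P(X≥1).
P(X=2) = C(6,2)·0.122^2·0.878^4 = 0.132675
P(X≥1) = 1 − 0.458107 = 0.541893
Ratio = 0.132675 / 0.541893 = 0.244836

0.2448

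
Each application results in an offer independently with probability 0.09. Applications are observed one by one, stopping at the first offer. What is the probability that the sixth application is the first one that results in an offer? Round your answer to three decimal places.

0.056

Geometric (trials to first success), p = 0.09.
P(Y = 6) = (1−p)^5 · p = 0.62403 · 0.09 = 0.05616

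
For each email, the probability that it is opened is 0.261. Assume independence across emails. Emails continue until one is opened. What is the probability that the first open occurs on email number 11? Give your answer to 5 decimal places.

Geometric (trials to first success), p = 0.261.
P(Y = 11) = (1−p)^10 · p = 0.048579 · 0.261 = 0.0126790

0.01268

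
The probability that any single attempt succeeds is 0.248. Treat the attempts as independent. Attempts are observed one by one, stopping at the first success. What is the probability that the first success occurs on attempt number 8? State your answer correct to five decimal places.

0.03373

Geometric (trials to first success), p = 0.248.
P(Y = 8) = (1−p)^7 · p = 0.136 · 0.248 = 0.0337269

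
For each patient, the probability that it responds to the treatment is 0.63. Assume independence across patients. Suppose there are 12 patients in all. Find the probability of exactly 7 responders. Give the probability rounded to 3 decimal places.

X ~ Binomial(n=12, p=0.63).
P(X=7) = C(12,7) · p^7 · (1−p)^5
= 792 · 0.03939 · 0.0069344 = 0.21633

0.216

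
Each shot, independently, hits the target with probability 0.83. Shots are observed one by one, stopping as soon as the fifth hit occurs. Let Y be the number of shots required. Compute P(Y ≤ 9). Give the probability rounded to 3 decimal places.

0.990

Finishing within 9 shots ⇔ at least 5 successes in the first 9. With X ~ Binomial(9, 0.83), P(Y ≤ 9) = 1 − P(X ≤ 4).
  k=0: C(9,0)·0.83^0·0.17^9 = 0.00000
  k=1: C(9,1)·0.83^1·0.17^8 = 0.00001
  k=2: C(9,2)·0.83^2·0.17^7 = 0.00010
  k=3: C(9,3)·0.83^3·0.17^6 = 0.00116
  k=4: C(9,4)·0.83^4·0.17^5 = 0.00849
1 − 0.00976 = 0.99024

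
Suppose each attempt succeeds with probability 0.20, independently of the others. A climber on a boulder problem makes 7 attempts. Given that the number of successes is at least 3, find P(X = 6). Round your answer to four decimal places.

X ~ Binomial(7, 0.20). Want P(X=6 | X≥3) = P(X=6) / P(X≥3).
P(X=6) = C(7,6)·0.20^6·0.80^1 = 0.000358
P(X≥3) = 1 − 0.209715 − 0.367002 − 0.275251 = 0.148032
Ratio = 0.000358 / 0.148032 = 0.002421

0.0024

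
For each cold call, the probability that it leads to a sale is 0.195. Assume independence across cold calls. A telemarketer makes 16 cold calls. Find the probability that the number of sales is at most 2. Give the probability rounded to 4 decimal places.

0.3706

X ~ Binomial(16, 0.195); P(X ≤ 2) = Σ C(16,k) p^k (1−p)^(16−k) over k:
  k=0: C(16,0)·0.195^0·0.805^16 = 0.031098
  k=1: C(16,1)·0.195^1·0.805^15 = 0.120529
  k=2: C(16,2)·0.195^2·0.805^14 = 0.218974
Total = 0.370602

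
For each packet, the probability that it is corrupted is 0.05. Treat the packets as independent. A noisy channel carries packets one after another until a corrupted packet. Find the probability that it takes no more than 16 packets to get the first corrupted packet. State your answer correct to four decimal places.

Y = number of packets to the first success; geometric, p = 0.05.
P(Y ≤ 16) = 1 − (1−p)^16 = 1 − 0.440127 = 0.559873

0.5599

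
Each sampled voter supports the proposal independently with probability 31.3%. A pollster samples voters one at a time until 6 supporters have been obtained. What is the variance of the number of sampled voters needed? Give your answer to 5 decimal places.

42.07453

Y = total sampled voters until the sixth success; negative binomial with r=6, p=0.313.
Var(Y) = r(1−p)/p² = 6·0.687 / 0.313² = 42.0745338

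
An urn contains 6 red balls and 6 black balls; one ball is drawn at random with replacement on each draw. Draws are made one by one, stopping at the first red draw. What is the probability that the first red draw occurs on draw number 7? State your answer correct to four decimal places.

Geometric (trials to first success), p = 0.50.
P(Y = 7) = (1−p)^6 · p = 0.015625 · 0.50 = 0.007812

0.0078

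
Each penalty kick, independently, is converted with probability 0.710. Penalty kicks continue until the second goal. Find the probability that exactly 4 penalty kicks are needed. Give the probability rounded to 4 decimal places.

Y = trial on which the second success occurs; negative binomial, r=2, p=0.71.
P(Y=4) = C(3,1) · p^2 · (1−p)^2
= 3 · 0.5041 · 0.0841 = 0.127184

0.1272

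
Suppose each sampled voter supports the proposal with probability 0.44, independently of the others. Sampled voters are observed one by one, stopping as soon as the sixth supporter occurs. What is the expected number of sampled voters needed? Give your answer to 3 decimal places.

Y = total sampled voters until the sixth success; negative binomial with r=6, p=0.44.
E[Y] = r / p = 6 / 0.44 = 13.63636

13.636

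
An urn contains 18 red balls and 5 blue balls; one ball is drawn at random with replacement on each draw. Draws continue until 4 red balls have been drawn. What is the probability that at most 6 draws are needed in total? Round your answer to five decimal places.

0.87861

Finishing within 6 draws ⇔ at least 4 successes in the first 6. With X ~ Binomial(6, 0.782609), P(Y ≤ 6) = 1 − P(X ≤ 3).
  k=0: C(6,0)·0.782609^0·0.217391^6 = 0.0001055
  k=1: C(6,1)·0.782609^1·0.217391^5 = 0.0022799
  k=2: C(6,2)·0.782609^2·0.217391^4 = 0.0205187
  k=3: C(6,3)·0.782609^3·0.217391^3 = 0.0984896
1 − 0.1213937 = 0.8786063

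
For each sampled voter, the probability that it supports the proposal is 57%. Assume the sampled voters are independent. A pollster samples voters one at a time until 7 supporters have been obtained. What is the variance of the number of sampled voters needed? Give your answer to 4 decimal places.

Y = total sampled voters until the seventh success; negative binomial with r=7, p=0.57.
Var(Y) = r(1−p)/p² = 7·0.43 / 0.57² = 9.264389

9.2644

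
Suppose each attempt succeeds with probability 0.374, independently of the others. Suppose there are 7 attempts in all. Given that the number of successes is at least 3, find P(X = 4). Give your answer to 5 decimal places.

X ~ Binomial(7, 0.374). Want P(X=4 | X≥3) = P(X=4) / P(X≥3).
P(X=4) = C(7,4)·0.374^4·0.626^3 = 0.1679877
P(X≥3) = 1 − 0.0376721 − 0.1575490 − 0.2823802 = 0.5223987
Ratio = 0.1679877 / 0.5223987 = 0.3215699

0.32157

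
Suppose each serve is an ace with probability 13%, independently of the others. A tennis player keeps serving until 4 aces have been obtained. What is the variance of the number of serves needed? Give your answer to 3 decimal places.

Y = total serves until the fourth success; negative binomial with r=4, p=0.13.
Var(Y) = r(1−p)/p² = 4·0.87 / 0.13² = 205.91716

205.917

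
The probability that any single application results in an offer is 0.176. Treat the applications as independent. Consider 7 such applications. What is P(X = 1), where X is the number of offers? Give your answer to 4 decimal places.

0.3856

X ~ Binomial(n=7, p=0.176).
P(X=1) = C(7,1) · p^1 · (1−p)^6
= 7 · 0.176 · 0.31301 = 0.385633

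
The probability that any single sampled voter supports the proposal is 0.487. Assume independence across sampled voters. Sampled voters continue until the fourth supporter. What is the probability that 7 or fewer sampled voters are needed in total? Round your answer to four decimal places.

0.4716

Finishing within 7 sampled voters ⇔ at least 4 successes in the first 7. With X ~ Binomial(7, 0.487), P(Y ≤ 7) = 1 − P(X ≤ 3).
  k=0: C(7,0)·0.487^0·0.513^7 = 0.009350
  k=1: C(7,1)·0.487^1·0.513^6 = 0.062134
  k=2: C(7,2)·0.487^2·0.513^5 = 0.176955
  k=3: C(7,3)·0.487^3·0.513^4 = 0.279978
1 − 0.528418 = 0.471582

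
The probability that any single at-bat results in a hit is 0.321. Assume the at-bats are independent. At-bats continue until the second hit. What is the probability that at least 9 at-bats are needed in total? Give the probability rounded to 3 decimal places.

Needing more than 8 at-bats ⇔ fewer than 2 successes in the first 8. With X ~ Binomial(8, 0.321), P(Y > 8) = P(X ≤ 1).
  k=0: C(8,0)·0.321^0·0.679^8 = 0.04518
  k=1: C(8,1)·0.321^1·0.679^7 = 0.17088
P(X ≤ 1) = 0.21606

0.216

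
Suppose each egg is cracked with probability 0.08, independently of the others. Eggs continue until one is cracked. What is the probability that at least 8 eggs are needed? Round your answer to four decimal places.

Y = number of eggs to the first success; geometric, p = 0.08.
P(Y > 7) = P(first 7 all fail) = (1−p)^7 = 0.557847

0.5578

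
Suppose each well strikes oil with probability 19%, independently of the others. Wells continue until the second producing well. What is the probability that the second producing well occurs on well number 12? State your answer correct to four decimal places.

0.0483

Y = trial on which the second success occurs; negative binomial, r=2, p=0.19.
P(Y=12) = C(11,1) · p^2 · (1−p)^10
= 11 · 0.0361 · 0.12158 = 0.048278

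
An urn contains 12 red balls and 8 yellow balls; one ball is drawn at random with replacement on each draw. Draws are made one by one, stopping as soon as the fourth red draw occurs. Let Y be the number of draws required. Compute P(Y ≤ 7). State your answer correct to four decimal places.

0.7102

Finishing within 7 draws ⇔ at least 4 successes in the first 7. With X ~ Binomial(7, 0.60), P(Y ≤ 7) = 1 − P(X ≤ 3).
  k=0: C(7,0)·0.60^0·0.40^7 = 0.001638
  k=1: C(7,1)·0.60^1·0.40^6 = 0.017203
  k=2: C(7,2)·0.60^2·0.40^5 = 0.077414
  k=3: C(7,3)·0.60^3·0.40^4 = 0.193536
1 − 0.289792 = 0.710208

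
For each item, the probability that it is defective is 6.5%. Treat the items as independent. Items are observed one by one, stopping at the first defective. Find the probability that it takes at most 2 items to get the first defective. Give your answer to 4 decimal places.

Y = number of items to the first success; geometric, p = 0.065.
P(Y ≤ 2) = 1 − (1−p)^2 = 1 − 0.874225 = 0.125775

0.1258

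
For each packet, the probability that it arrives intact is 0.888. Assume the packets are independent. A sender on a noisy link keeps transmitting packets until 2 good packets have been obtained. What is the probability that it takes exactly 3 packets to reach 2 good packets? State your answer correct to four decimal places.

0.1766

Y = trial on which the second success occurs; negative binomial, r=2, p=0.888.
P(Y=3) = C(2,1) · p^2 · (1−p)^1
= 2 · 0.78854 · 0.112 = 0.176634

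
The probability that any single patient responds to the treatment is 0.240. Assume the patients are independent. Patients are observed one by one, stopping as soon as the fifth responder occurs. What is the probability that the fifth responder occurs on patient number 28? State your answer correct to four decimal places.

Y = trial on which the fifth success occurs; negative binomial, r=5, p=0.24.
P(Y=28) = C(27,4) · p^5 · (1−p)^23
= 17550 · 0.00079626 · 0.0018143 = 0.025354

0.0254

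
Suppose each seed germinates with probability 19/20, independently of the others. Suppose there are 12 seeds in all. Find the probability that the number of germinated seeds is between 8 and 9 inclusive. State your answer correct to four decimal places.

0.0194

X ~ Binomial(12, 0.95); P(8 ≤ X ≤ 9) = Σ C(12,k) p^k (1−p)^(12−k) over k:
  k=8: C(12,8)·0.95^8·0.05^4 = 0.002052
  k=9: C(12,9)·0.95^9·0.05^3 = 0.017332
Total = 0.019384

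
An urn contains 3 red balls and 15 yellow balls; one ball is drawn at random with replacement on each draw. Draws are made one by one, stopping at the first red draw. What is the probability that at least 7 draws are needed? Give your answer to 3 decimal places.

Y = number of draws to the first success; geometric, p = 0.166667.
P(Y > 6) = P(first 6 all fail) = (1−p)^6 = 0.33490

0.335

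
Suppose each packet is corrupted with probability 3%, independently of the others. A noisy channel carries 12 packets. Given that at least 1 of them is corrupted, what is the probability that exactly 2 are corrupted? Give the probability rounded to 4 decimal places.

0.1431

X ~ Binomial(12, 0.03). Want P(X=2 | X≥1) = P(X=2) / P(X≥1).
P(X=2) = C(12,2)·0.03^2·0.97^10 = 0.043803
P(X≥1) = 1 − 0.693842 = 0.306158
Ratio = 0.043803 / 0.306158 = 0.143073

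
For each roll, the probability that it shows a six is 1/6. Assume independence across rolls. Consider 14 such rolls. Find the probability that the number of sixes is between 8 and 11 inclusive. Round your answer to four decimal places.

X ~ Binomial(14, 0.166667); P(8 ≤ X ≤ 11) = Σ C(14,k) p^k (1−p)^(14−k) over k:
  k=8: C(14,8)·0.166667^8·0.833333^6 = 0.000599
  k=9: C(14,9)·0.166667^9·0.833333^5 = 0.000080
  k=10: C(14,10)·0.166667^10·0.833333^4 = 0.000008
  k=11: C(14,11)·0.166667^11·0.833333^3 = 0.000001
Total = 0.000687

0.0007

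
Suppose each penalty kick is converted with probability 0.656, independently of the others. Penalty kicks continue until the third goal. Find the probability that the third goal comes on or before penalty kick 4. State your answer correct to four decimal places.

0.5736

Finishing within 4 penalty kicks ⇔ at least 3 successes in the first 4. With X ~ Binomial(4, 0.656), P(Y ≤ 4) = 1 − P(X ≤ 2).
  k=0: C(4,0)·0.656^0·0.344^4 = 0.014003
  k=1: C(4,1)·0.656^1·0.344^3 = 0.106817
  k=2: C(4,2)·0.656^2·0.344^2 = 0.305545
1 − 0.426366 = 0.573634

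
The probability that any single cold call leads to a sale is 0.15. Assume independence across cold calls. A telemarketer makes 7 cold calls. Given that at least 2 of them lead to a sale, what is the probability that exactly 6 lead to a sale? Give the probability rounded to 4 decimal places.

X ~ Binomial(7, 0.15). Want P(X=6 | X≥2) = P(X=6) / P(X≥2).
P(X=6) = C(7,6)·0.15^6·0.85^1 = 0.000068
P(X≥2) = 1 − 0.320577 − 0.396007 = 0.283416
Ratio = 0.000068 / 0.283416 = 0.000239

0.0002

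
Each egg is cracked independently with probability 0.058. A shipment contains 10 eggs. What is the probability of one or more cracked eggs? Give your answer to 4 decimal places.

P(at least one) = 1 − P(none) = 1 − (1 − 0.058)^10
= 1 − 0.550185 = 0.449815

0.4498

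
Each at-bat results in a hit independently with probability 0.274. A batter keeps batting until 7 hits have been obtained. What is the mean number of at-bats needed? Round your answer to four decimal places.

25.5474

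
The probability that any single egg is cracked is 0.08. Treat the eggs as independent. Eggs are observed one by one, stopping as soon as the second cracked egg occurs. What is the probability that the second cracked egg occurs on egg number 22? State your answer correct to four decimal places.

0.0254

Y = trial on which the second success occurs; negative binomial, r=2, p=0.08.
P(Y=22) = C(21,1) · p^2 · (1−p)^20
= 21 · 0.0064 · 0.18869 = 0.025360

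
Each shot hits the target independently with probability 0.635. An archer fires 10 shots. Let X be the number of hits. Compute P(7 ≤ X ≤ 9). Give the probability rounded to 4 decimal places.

X ~ Binomial(10, 0.635); P(7 ≤ X ≤ 9) = Σ C(10,k) p^k (1−p)^(10−k) over k:
  k=7: C(10,7)·0.635^7·0.365^3 = 0.242927
  k=8: C(10,8)·0.635^8·0.365^2 = 0.158485
  k=9: C(10,9)·0.635^9·0.365^1 = 0.061271
Total = 0.462683

0.4627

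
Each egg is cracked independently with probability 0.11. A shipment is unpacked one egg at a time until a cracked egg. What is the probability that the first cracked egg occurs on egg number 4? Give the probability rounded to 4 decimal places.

Geometric (trials to first success), p = 0.11.
P(Y = 4) = (1−p)^3 · p = 0.70497 · 0.11 = 0.077547

0.0775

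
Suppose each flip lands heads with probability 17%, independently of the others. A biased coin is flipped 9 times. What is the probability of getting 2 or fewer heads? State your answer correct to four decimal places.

0.8139

X ~ Binomial(9, 0.17); P(X ≤ 2) = Σ C(9,k) p^k (1−p)^(9−k) over k:
  k=0: C(9,0)·0.17^0·0.83^9 = 0.186940
  k=1: C(9,1)·0.17^1·0.83^8 = 0.344601
  k=2: C(9,2)·0.17^2·0.83^7 = 0.282323
Total = 0.813864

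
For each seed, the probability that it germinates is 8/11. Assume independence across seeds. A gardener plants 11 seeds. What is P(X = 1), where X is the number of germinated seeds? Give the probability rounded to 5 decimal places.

0.00002

X ~ Binomial(n=11, p=0.727273).
P(X=1) = C(11,1) · p^1 · (1−p)^10
= 11 · 0.72727 · 2.2766e-06 = 0.0000182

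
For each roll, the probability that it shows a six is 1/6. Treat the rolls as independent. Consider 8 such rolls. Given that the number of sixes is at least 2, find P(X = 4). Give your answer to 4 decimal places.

0.0659

X ~ Binomial(8, 0.166667). Want P(X=4 | X≥2) = P(X=4) / P(X≥2).
P(X=4) = C(8,4)·0.166667^4·0.833333^4 = 0.026048
P(X≥2) = 1 − 0.232568 − 0.372109 = 0.395323
Ratio = 0.026048 / 0.395323 = 0.065889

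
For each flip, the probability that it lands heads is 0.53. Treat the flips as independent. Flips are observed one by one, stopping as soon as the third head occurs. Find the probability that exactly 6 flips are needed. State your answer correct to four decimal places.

Y = trial on which the third success occurs; negative binomial, r=3, p=0.53.
P(Y=6) = C(5,2) · p^3 · (1−p)^3
= 10 · 0.14888 · 0.10382 = 0.154569

0.1546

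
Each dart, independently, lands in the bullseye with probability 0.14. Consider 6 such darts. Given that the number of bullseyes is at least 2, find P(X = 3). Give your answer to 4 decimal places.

0.1743

X ~ Binomial(6, 0.14). Want P(X=3 | X≥2) = P(X=3) / P(X≥2).
P(X=3) = C(6,3)·0.14^3·0.86^3 = 0.034907
P(X≥2) = 1 − 0.404567 − 0.395159 = 0.200274
Ratio = 0.034907 / 0.200274 = 0.174295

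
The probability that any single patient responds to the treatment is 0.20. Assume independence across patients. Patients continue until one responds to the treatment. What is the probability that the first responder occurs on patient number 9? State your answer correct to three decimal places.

0.034

Geometric (trials to first success), p = 0.20.
P(Y = 9) = (1−p)^8 · p = 0.16777 · 0.20 = 0.03355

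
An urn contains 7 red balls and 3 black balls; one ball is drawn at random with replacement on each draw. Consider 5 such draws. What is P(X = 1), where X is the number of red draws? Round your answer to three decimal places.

X ~ Binomial(n=5, p=0.70).
P(X=1) = C(5,1) · p^1 · (1−p)^4
= 5 · 0.7 · 0.0081 = 0.02835

0.028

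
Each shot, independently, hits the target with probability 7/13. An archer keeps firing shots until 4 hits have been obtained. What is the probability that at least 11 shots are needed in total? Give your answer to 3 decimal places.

0.116

Needing more than 10 shots ⇔ fewer than 4 successes in the first 10. With X ~ Binomial(10, 0.538462), P(Y > 10) = P(X ≤ 3).
  k=0: C(10,0)·0.538462^0·0.461538^10 = 0.00044
  k=1: C(10,1)·0.538462^1·0.461538^9 = 0.00512
  k=2: C(10,2)·0.538462^2·0.461538^8 = 0.02686
  k=3: C(10,3)·0.538462^3·0.461538^7 = 0.08358
P(X ≤ 3) = 0.11600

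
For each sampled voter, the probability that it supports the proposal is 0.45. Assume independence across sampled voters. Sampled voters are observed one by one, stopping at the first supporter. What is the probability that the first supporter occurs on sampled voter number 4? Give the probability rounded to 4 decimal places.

0.0749

Geometric (trials to first success), p = 0.45.
P(Y = 4) = (1−p)^3 · p = 0.16637 · 0.45 = 0.074869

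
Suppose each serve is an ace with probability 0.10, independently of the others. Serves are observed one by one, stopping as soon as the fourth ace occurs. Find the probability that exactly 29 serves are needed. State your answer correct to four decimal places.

Y = trial on which the fourth success occurs; negative binomial, r=4, p=0.10.
P(Y=29) = C(28,3) · p^4 · (1−p)^25
= 3276 · 0.0001 · 0.07179 = 0.023518

0.0235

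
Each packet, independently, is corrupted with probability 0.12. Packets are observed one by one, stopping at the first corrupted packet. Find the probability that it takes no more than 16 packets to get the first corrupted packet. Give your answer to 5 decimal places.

Y = number of packets to the first success; geometric, p = 0.12.
P(Y ≤ 16) = 1 − (1−p)^16 = 1 − 0.1293370 = 0.8706630

0.87066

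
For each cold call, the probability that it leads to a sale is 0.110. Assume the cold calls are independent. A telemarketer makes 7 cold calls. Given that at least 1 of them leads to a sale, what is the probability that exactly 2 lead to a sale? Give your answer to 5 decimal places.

0.25443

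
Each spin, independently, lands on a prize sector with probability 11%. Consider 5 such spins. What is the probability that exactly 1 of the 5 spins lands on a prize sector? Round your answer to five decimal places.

0.34508

X ~ Binomial(n=5, p=0.11).
P(X=1) = C(5,1) · p^1 · (1−p)^4
= 5 · 0.11 · 0.62742 = 0.3450823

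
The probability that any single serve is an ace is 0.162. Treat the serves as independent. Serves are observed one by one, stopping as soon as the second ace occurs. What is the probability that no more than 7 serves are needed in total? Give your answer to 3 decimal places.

0.317

Finishing within 7 serves ⇔ at least 2 successes in the first 7. With X ~ Binomial(7, 0.162), P(Y ≤ 7) = 1 − P(X ≤ 1).
  k=0: C(7,0)·0.162^0·0.838^7 = 0.29021
  k=1: C(7,1)·0.162^1·0.838^6 = 0.39271
1 − 0.68292 = 0.31708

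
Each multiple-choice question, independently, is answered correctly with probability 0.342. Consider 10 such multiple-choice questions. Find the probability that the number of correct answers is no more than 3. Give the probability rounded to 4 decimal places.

X ~ Binomial(10, 0.342); P(X ≤ 3) = Σ C(10,k) p^k (1−p)^(10−k) over k:
  k=0: C(10,0)·0.342^0·0.658^10 = 0.015215
  k=1: C(10,1)·0.342^1·0.658^9 = 0.079079
  k=2: C(10,2)·0.342^2·0.658^8 = 0.184957
  k=3: C(10,3)·0.342^3·0.658^7 = 0.256354
Total = 0.535605

0.5356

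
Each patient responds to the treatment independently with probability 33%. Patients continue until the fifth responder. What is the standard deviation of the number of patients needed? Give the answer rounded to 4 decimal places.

5.5464

Y = total patients until the fifth success; negative binomial with r=5, p=0.33.
SD(Y) = √[r(1−p)/p²] = √(30.762167) = 5.546365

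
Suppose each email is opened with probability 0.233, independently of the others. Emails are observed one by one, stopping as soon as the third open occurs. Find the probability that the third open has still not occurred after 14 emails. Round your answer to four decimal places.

Needing more than 14 emails ⇔ fewer than 3 successes in the first 14. With X ~ Binomial(14, 0.233), P(Y > 14) = P(X ≤ 2).
  k=0: C(14,0)·0.233^0·0.767^14 = 0.024386
  k=1: C(14,1)·0.233^1·0.767^13 = 0.103711
  k=2: C(14,2)·0.233^2·0.767^12 = 0.204785
P(X ≤ 2) = 0.332881

0.3329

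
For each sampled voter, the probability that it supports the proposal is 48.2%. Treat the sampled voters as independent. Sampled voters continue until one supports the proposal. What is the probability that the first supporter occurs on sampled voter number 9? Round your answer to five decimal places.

0.00250

Geometric (trials to first success), p = 0.482.
P(Y = 9) = (1−p)^8 · p = 0.0051837 · 0.482 = 0.0024985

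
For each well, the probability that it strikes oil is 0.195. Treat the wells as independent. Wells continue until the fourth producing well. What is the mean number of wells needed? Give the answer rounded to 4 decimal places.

20.5128

Y = total wells until the fourth success; negative binomial with r=4, p=0.195.
E[Y] = r / p = 4 / 0.195 = 20.512821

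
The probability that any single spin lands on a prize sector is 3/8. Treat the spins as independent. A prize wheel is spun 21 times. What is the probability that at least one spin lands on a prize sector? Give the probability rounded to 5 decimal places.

0.99995

P(at least one) = 1 − P(none) = 1 − (1 − 0.375)^21
= 1 − 0.0000517 = 0.9999483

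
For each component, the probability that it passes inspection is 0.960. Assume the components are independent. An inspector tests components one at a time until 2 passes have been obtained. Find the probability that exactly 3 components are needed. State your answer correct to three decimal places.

0.074

Y = trial on which the second success occurs; negative binomial, r=2, p=0.96.
P(Y=3) = C(2,1) · p^2 · (1−p)^1
= 2 · 0.9216 · 0.04 = 0.07373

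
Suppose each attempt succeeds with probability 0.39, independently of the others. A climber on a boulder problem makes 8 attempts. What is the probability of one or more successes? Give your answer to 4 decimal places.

0.9808

P(at least one) = 1 − P(none) = 1 − (1 − 0.39)^8
= 1 − 0.019171 = 0.980829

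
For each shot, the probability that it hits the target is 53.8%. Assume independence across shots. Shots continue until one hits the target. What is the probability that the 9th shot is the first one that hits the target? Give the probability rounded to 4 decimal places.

0.0011

Geometric (trials to first success), p = 0.538.
P(Y = 9) = (1−p)^8 · p = 0.0020756 · 0.538 = 0.001117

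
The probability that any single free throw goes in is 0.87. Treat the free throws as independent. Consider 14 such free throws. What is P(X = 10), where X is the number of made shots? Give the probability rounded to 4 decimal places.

0.0710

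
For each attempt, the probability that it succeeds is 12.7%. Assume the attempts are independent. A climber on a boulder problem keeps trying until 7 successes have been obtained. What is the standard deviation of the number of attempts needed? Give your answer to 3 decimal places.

19.465

Y = total attempts until the seventh success; negative binomial with r=7, p=0.127.
SD(Y) = √[r(1−p)/p²] = √(378.88276) = 19.46491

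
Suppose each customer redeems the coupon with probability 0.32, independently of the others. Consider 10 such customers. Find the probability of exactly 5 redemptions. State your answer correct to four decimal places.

0.1229

X ~ Binomial(n=10, p=0.32).
P(X=5) = C(10,5) · p^5 · (1−p)^5
= 252 · 0.0033554 · 0.14539 = 0.122941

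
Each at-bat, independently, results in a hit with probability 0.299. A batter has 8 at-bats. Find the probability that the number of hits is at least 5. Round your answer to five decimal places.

X ~ Binomial(8, 0.299); P(X ≥ 5) = Σ C(8,k) p^k (1−p)^(8−k) over k:
  k=5: C(8,5)·0.299^5·0.701^3 = 0.0460997
  k=6: C(8,6)·0.299^6·0.701^2 = 0.0098315
  k=7: C(8,7)·0.299^7·0.701^1 = 0.0011981
  k=8: C(8,8)·0.299^8·0.701^0 = 0.0000639
Total = 0.0571932

0.05719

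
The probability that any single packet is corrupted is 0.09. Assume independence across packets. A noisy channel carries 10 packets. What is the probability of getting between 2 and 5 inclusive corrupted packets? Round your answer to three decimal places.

0.225

X ~ Binomial(10, 0.09); P(2 ≤ X ≤ 5) = Σ C(10,k) p^k (1−p)^(10−k) over k:
  k=2: C(10,2)·0.09^2·0.91^8 = 0.17141
  k=3: C(10,3)·0.09^3·0.91^7 = 0.04521
  k=4: C(10,4)·0.09^4·0.91^6 = 0.00782
  k=5: C(10,5)·0.09^5·0.91^5 = 0.00093
Total = 0.22537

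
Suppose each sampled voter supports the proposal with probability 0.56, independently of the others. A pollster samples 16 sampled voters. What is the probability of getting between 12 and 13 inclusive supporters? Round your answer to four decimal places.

0.0903

X ~ Binomial(16, 0.56); P(12 ≤ X ≤ 13) = Σ C(16,k) p^k (1−p)^(16−k) over k:
  k=12: C(16,12)·0.56^12·0.44^4 = 0.064884
  k=13: C(16,13)·0.56^13·0.44^3 = 0.025409
Total = 0.090293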